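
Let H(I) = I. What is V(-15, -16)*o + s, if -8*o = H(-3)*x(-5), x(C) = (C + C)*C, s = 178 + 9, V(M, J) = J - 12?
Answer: -338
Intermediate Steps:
V(M, J) = -12 + J
s = 187
x(C) = 2*C² (x(C) = (2*C)*C = 2*C²)
o = 75/4 (o = -(-3)*2*(-5)²/8 = -(-3)*2*25/8 = -(-3)*50/8 = -⅛*(-150) = 75/4 ≈ 18.750)
V(-15, -16)*o + s = (-12 - 16)*(75/4) + 187 = -28*75/4 + 187 = -525 + 187 = -338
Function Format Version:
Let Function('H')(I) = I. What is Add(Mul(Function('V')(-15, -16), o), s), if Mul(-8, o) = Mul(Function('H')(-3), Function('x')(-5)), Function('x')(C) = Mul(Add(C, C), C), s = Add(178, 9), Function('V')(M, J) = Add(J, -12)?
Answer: -338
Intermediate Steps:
Function('V')(M, J) = Add(-12, J)
s = 187
Function('x')(C) = Mul(2, Pow(C, 2)) (Function('x')(C) = Mul(Mul(2, C), C) = Mul(2, Pow(C, 2)))
o = Rational(75, 4) (o = Mul(Rational(-1, 8), Mul(-3, Mul(2, Pow(-5, 2)))) = Mul(Rational(-1, 8), Mul(-3, Mul(2, 25))) = Mul(Rational(-1, 8), Mul(-3, 50)) = Mul(Rational(-1, 8), -150) = Rational(75, 4) ≈ 18.750)
Add(Mul(Function('V')(-15, -16), o), s) = Add(Mul(Add(-12, -16), Rational(75, 4)), 187) = Add(Mul(-28, Rational(75, 4)), 187) = Add(-525, 187) = -338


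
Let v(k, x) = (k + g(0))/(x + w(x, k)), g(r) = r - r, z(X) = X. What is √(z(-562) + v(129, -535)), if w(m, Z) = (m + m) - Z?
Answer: I*√649758/34 ≈ 23.708*I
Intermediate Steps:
g(r) = 0
w(m, Z) = -Z + 2*m (w(m, Z) = 2*m - Z = -Z + 2*m)
v(k, x) = k/(-k + 3*x) (v(k, x) = (k + 0)/(x + (-k + 2*x)) = k/(-k + 3*x))
√(z(-562) + v(129, -535)) = √(-562 + 129/(-1*129 + 3*(-535))) = √(-562 + 129/(-129 - 1605)) = √(-562 + 129/(-1734)) = √(-562 + 129*(-1/1734)) = √(-562 - 43/578) = √(-324879/578) = I*√649758/34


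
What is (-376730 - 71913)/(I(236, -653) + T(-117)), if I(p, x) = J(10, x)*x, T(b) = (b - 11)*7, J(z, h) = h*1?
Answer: -448643/425513 ≈ -1.0544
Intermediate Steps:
J(z, h) = h
T(b) = -77 + 7*b (T(b) = (-11 + b)*7 = -77 + 7*b)
I(p, x) = x² (I(p, x) = x*x = x²)
(-376730 - 71913)/(I(236, -653) + T(-117)) = (-376730 - 71913)/((-653)² + (-77 + 7*(-117))) = -448643/(426409 + (-77 - 819)) = -448643/(426409 - 896) = -448643/425513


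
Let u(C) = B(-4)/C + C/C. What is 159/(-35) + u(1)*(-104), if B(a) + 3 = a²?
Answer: -51119/35 ≈ -1460.5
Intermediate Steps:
B(a) = -3 + a²
u(C) = 1 + 13/C (u(C) = (-3 + (-4)²)/C + C/C = (-3 + 16)/C + 1 = 13/C + 1 = 1 + 13/C)
159/(-35) + u(1)*(-104) = 159/(-35) + ((13 + 1)/1)*(-104) = 159*(-1/35) + (1*14)*(-104) = -159/35 + 14*(-104) = -159/35 - 1456 = -51119/35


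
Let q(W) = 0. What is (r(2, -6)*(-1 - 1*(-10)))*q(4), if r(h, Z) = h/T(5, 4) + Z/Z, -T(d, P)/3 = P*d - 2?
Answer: 0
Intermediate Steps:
T(d, P) = 6 - 3*P*d (T(d, P) = -3*(P*d - 2) = -3*(-2 + P*d) = 6 - 3*P*d)
r(h, Z) = 1 - h/54 (r(h, Z) = h/(6 - 3*4*5) + Z/Z = h/(6 - 60) + 1 = h/(-54) + 1 = h*(-1/54) + 1 = -h/54 + 1 = 1 - h/54)
(r(2, -6)*(-1 - 1*(-10)))*q(4) = ((1 - 1/54*2)*(-1 - 1*(-10)))*0 = ((1 - 1/27)*(-1 + 10))*0 = ((26/27)*9)*0 = (26/3)*0 = 0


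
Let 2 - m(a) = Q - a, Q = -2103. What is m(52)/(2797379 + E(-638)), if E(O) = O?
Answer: 719/932247 ≈ 0.00077126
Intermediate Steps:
m(a) = 2105 + a (m(a) = 2 - (-2103 - a) = 2 + (2103 + a) = 2105 + a)
m(52)/(2797379 + E(-638)) = (2105 + 52)/(2797379 - 638) = 2157/2796741 = 2157*(1/2796741) = 719/932247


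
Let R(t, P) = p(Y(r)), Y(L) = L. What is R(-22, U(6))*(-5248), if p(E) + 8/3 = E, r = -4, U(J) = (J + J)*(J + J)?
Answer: 104960/3 ≈ 34987.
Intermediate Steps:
U(J) = 4*J**2 (U(J) = (2*J)*(2*J) = 4*J**2)
p(E) = -8/3 + E
R(t, P) = -20/3 (R(t, P) = -8/3 - 4 = -20/3)
R(-22, U(6))*(-5248) = -20/3*(-5248) = 104960/3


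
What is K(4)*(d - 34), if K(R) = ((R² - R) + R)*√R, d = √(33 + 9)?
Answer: -1088 + 32*√42 ≈ -880.62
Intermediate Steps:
d = √42 ≈ 6.4807
K(R) = R^(5/2) (K(R) = R²*√R = R^(5/2))
K(4)*(d - 34) = 4^(5/2)*(√42 - 34) = 32*(-34 + √42) = -1088 + 32*√42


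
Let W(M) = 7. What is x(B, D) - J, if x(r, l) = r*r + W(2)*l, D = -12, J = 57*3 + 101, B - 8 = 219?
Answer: 51173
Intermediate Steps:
B = 227 (B = 8 + 219 = 227)
J = 272 (J = 171 + 101 = 272)
x(r, l) = r² + 7*l (x(r, l) = r*r + 7*l = r² + 7*l)
x(B, D) - J = (227² + 7*(-12)) - 1*272 = (51529 - 84) - 272 = 51445 - 272 = 51173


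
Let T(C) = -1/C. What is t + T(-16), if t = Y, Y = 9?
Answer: 145/16 ≈ 9.0625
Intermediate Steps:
t = 9
t + T(-16) = 9 - 1/(-16) = 9 - 1*(-1/16) = 9 + 1/16 = 145/16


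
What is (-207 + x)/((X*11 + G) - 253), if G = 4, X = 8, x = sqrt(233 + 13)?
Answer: 9/7 - sqrt(246)/161 ≈ 1.1883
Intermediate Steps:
x = sqrt(246) ≈ 15.684
(-207 + x)/((X*11 + G) - 253) = (-207 + sqrt(246))/((8*11 + 4) - 253) = (-207 + sqrt(246))/((88 + 4) - 253) = (-207 + sqrt(246))/(92 - 253) = (-207 + sqrt(246))/(-161) = (-207 + sqrt(246))*(-1/161) = 9/7 - sqrt(246)/161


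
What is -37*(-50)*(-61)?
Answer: -112850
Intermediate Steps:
-37*(-50)*(-61) = 1850*(-61) = -112850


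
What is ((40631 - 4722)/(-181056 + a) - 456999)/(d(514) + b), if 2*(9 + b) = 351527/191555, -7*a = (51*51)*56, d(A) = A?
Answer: -1359328534933075/1504834605828 ≈ -903.31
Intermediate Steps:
a = -20808 (a = -51*51*56/7 = -2601*56/7 = -⅐*145656 = -20808)
b = -3096463/383110 (b = -9 + (351527/191555)/2 = -9 + (351527*(1/191555))/2 = -9 + (½)*(351527/191555) = -9 + 351527/383110 = -3096463/383110 ≈ -8.0824)
((40631 - 4722)/(-181056 + a) - 456999)/(d(514) + b) = ((40631 - 4722)/(-181056 - 20808) - 456999)/(514 - 3096463/383110) = (35909/(-201864) - 456999)/(193822077/383110) = (35909*(-1/201864) - 456999)*(383110/193822077) = (-35909/201864 - 456999)*(383110/193822077) = -92251682045/201864*383110/193822077 = -1359328534933075/1504834605828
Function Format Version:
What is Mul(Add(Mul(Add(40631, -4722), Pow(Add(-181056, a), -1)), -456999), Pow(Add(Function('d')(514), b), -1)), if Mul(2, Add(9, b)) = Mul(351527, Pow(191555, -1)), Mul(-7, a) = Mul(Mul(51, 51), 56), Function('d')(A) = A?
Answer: Rational(-1359328534933075, 1504834605828) ≈ -903.31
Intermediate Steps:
a = -20808 (a = Mul(Rational(-1, 7), Mul(Mul(51, 51), 56)) = Mul(Rational(-1, 7), Mul(2601, 56)) = Mul(Rational(-1, 7), 145656) = -20808)
b = Rational(-3096463, 383110) (b = Add(-9, Mul(Rational(1, 2), Mul(351527, Pow(191555, -1)))) = Add(-9, Mul(Rational(1, 2), Mul(351527, Rational(1, 191555)))) = Add(-9, Mul(Rational(1, 2), Rational(351527, 191555))) = Add(-9, Rational(351527, 383110)) = Rational(-3096463, 383110) ≈ -8.0824)
Mul(Add(Mul(Add(40631, -4722), Pow(Add(-181056, a), -1)), -456999), Pow(Add(Function('d')(514), b), -1)) = Mul(Add(Mul(Add(40631, -4722), Pow(Add(-181056, -20808), -1)), -456999), Pow(Add(514, Rational(-3096463, 383110)), -1)) = Mul(Add(Mul(35909, Pow(-201864, -1)), -456999), Pow(Rational(193822077, 383110), -1)) = Mul(Add(Mul(35909, Rational(-1, 201864)), -456999), Rational(383110, 193822077)) = Mul(Add(Rational(-35909, 201864), -456999), Rational(383110, 193822077)) = Mul(Rational(-92251682045, 201864), Rational(383110, 193822077)) = Rational(-1359328534933075, 1504834605828)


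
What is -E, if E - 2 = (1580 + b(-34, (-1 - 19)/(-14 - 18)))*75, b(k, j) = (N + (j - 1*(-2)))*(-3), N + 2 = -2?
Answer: -950491/8 ≈ -1.1881e+5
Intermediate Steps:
N = -4 (N = -2 - 2 = -4)
b(k, j) = 6 - 3*j (b(k, j) = (-4 + (j - 1*(-2)))*(-3) = (-4 + (j + 2))*(-3) = (-4 + (2 + j))*(-3) = (-2 + j)*(-3) = 6 - 3*j)
E = 950491/8 (E = 2 + (1580 + (6 - 3*(-1 - 19)/(-14 - 18)))*75 = 2 + (1580 + (6 - (-60)/(-32)))*75 = 2 + (1580 + (6 - (-60)*(-1)/32))*75 = 2 + (1580 + (6 - 3*5/8))*75 = 2 + (1580 + (6 - 15/8))*75 = 2 + (1580 + 33/8)*75 = 2 + (12673/8)*75 = 2 + 950475/8 = 950491/8 ≈ 1.1881e+5)
-E = -1*950491/8 = -950491/8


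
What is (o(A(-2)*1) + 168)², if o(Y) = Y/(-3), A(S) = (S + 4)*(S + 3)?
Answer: 252004/9 ≈ 28000.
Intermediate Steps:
A(S) = (3 + S)*(4 + S) (A(S) = (4 + S)*(3 + S) = (3 + S)*(4 + S))
o(Y) = -Y/3 (o(Y) = Y*(-⅓) = -Y/3)
(o(A(-2)*1) + 168)² = (-(12 + (-2)² + 7*(-2))/3 + 168)² = (-(12 + 4 - 14)/3 + 168)² = (-2/3 + 168)² = (-⅓*2 + 168)² = (-⅔ + 168)² = (502/3)² = 252004/9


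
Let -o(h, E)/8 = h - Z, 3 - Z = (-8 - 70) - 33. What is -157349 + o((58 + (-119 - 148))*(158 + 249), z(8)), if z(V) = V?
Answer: 524067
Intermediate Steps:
Z = 114 (Z = 3 - ((-8 - 70) - 33) = 3 - (-78 - 33) = 3 - 1*(-111) = 3 + 111 = 114)
o(h, E) = 912 - 8*h (o(h, E) = -8*(h - 1*114) = -8*(h - 114) = -8*(-114 + h) = 912 - 8*h)
-157349 + o((58 + (-119 - 148))*(158 + 249), z(8)) = -157349 + (912 - 8*(58 + (-119 - 148))*(158 + 249)) = -157349 + (912 - 8*(58 - 267)*407) = -157349 + (912 - (-1672)*407) = -157349 + (912 - 8*(-85063)) = -157349 + (912 + 680504) = -157349 + 681416 = 524067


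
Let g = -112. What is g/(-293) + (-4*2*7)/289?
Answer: 15960/84677 ≈ 0.18848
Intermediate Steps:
g/(-293) + (-4*2*7)/289 = -112/(-293) + (-4*2*7)/289 = -112*(-1/293) - 8*7*(1/289) = 112/293 - 56*1/289 = 112/293 - 56/289 = 15960/84677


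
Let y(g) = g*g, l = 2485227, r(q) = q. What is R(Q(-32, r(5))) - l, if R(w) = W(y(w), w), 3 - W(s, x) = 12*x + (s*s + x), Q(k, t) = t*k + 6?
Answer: -564931878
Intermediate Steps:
Q(k, t) = 6 + k*t (Q(k, t) = k*t + 6 = 6 + k*t)
y(g) = g²
W(s, x) = 3 - s² - 13*x (W(s, x) = 3 - (12*x + (s*s + x)) = 3 - (12*x + (s² + x)) = 3 - (12*x + (x + s²)) = 3 - (s² + 13*x) = 3 + (-s² - 13*x) = 3 - s² - 13*x)
R(w) = 3 - w⁴ - 13*w (R(w) = 3 - (w²)² - 13*w = 3 - w⁴ - 13*w)
R(Q(-32, r(5))) - l = (3 - (6 - 32*5)⁴ - 13*(6 - 32*5)) - 1*2485227 = (3 - (6 - 160)⁴ - 13*(6 - 160)) - 2485227 = (3 - 1*(-154)⁴ - 13*(-154)) - 2485227 = (3 - 1*562448656 + 2002) - 2485227 = (3 - 562448656 + 2002) - 2485227 = -562446651 - 2485227 = -564931878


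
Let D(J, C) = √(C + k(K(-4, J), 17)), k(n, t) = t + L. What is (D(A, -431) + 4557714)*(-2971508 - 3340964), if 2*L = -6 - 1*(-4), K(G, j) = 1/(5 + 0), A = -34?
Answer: -28770442009008 - 6312472*I*√415 ≈ -2.877e+13 - 1.2859e+8*I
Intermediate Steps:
K(G, j) = ⅕ (K(G, j) = 1/5 = ⅕)
L = -1 (L = (-6 - 1*(-4))/2 = (-6 + 4)/2 = (½)*(-2) = -1)
k(n, t) = -1 + t (k(n, t) = t - 1 = -1 + t)
D(J, C) = √(16 + C) (D(J, C) = √(C + (-1 + 17)) = √(C + 16) = √(16 + C))
(D(A, -431) + 4557714)*(-2971508 - 3340964) = (√(16 - 431) + 4557714)*(-2971508 - 3340964) = (√(-415) + 4557714)*(-6312472) = (I*√415 + 4557714)*(-6312472) = (4557714 + I*√415)*(-6312472) = -28770442009008 - 6312472*I*√415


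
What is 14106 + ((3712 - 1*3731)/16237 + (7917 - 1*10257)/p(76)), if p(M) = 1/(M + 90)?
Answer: -6078061177/16237 ≈ -3.7433e+5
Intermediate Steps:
p(M) = 1/(90 + M)
14106 + ((3712 - 1*3731)/16237 + (7917 - 1*10257)/p(76)) = 14106 + ((3712 - 1*3731)/16237 + (7917 - 1*10257)/(1/(90 + 76))) = 14106 + ((3712 - 3731)*(1/16237) + (7917 - 10257)/(1/166)) = 14106 + (-19*1/16237 - 2340/1/166) = 14106 + (-19/16237 - 2340*166) = 14106 + (-19/16237 - 388440) = 14106 - 6307100299/16237 = -6078061177/16237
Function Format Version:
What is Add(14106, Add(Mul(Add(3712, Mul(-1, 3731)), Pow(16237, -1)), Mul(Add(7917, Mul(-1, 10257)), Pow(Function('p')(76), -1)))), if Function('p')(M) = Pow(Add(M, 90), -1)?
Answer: Rational(-6078061177, 16237) ≈ -3.7433e+5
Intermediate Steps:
Function('p')(M) = Pow(Add(90, M), -1)
Add(14106, Add(Mul(Add(3712, Mul(-1, 3731)), Pow(16237, -1)), Mul(Add(7917, Mul(-1, 10257)), Pow(Function('p')(76), -1)))) = Add(14106, Add(Mul(Add(3712, Mul(-1, 3731)), Pow(16237, -1)), Mul(Add(7917, Mul(-1, 10257)), Pow(Pow(Add(90, 76), -1), -1)))) = Add(14106, Add(Mul(Add(3712, -3731), Rational(1, 16237)), Mul(Add(7917, -10257), Pow(Pow(166, -1), -1)))) = Add(14106, Add(Mul(-19, Rational(1, 16237)), Mul(-2340, Pow(Rational(1, 166), -1)))) = Add(14106, Add(Rational(-19, 16237), Mul(-2340, 166))) = Add(14106, Add(Rational(-19, 16237), -388440)) = Add(14106, Rational(-6307100299, 16237)) = Rational(-6078061177, 16237)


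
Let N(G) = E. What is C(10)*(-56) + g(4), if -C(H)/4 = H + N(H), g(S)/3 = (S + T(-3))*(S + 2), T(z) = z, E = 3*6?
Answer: 6290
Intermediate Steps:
E = 18
N(G) = 18
g(S) = 3*(-3 + S)*(2 + S) (g(S) = 3*((S - 3)*(S + 2)) = 3*((-3 + S)*(2 + S)) = 3*(-3 + S)*(2 + S))
C(H) = -72 - 4*H (C(H) = -4*(H + 18) = -4*(18 + H) = -72 - 4*H)
C(10)*(-56) + g(4) = (-72 - 4*10)*(-56) + (-18 - 3*4 + 3*4²) = (-72 - 40)*(-56) + (-18 - 12 + 3*16) = -112*(-56) + (-18 - 12 + 48) = 6272 + 18 = 6290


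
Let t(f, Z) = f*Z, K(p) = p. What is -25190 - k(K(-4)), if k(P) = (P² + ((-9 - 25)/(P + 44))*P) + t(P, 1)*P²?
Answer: -125727/5 ≈ -25145.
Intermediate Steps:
t(f, Z) = Z*f
k(P) = P² + P³ - 34*P/(44 + P) (k(P) = (P² + ((-9 - 25)/(P + 44))*P) + (1*P)*P² = (P² + (-34/(44 + P))*P) + P*P² = (P² - 34*P/(44 + P)) + P³ = P² + P³ - 34*P/(44 + P))
-25190 - k(K(-4)) = -25190 - (-4)*(-34 + (-4)³ + 44*(-4) + 45*(-4)²)/(44 - 4) = -25190 - (-4)*(-34 - 64 - 176 + 45*16)/40 = -25190 - (-4)*(-34 - 64 - 176 + 720)/40 = -25190 - (-4)*446/40 = -25190 - 1*(-223/5) = -25190 + 223/5 = -125727/5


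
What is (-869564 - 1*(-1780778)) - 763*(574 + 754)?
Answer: -102050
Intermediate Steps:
(-869564 - 1*(-1780778)) - 763*(574 + 754) = (-869564 + 1780778) - 763*1328 = 911214 - 1*1013264 = 911214 - 1013264 = -102050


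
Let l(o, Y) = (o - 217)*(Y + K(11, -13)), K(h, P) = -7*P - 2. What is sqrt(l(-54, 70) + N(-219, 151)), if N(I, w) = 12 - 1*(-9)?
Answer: 2*I*sqrt(10767) ≈ 207.53*I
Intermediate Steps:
K(h, P) = -2 - 7*P
l(o, Y) = (-217 + o)*(89 + Y) (l(o, Y) = (o - 217)*(Y + (-2 - 7*(-13))) = (-217 + o)*(Y + (-2 + 91)) = (-217 + o)*(Y + 89) = (-217 + o)*(89 + Y))
N(I, w) = 21 (N(I, w) = 12 + 9 = 21)
sqrt(l(-54, 70) + N(-219, 151)) = sqrt((-19313 - 217*70 + 89*(-54) + 70*(-54)) + 21) = sqrt((-19313 - 15190 - 4806 - 3780) + 21) = sqrt(-43089 + 21) = sqrt(-43068) = 2*I*sqrt(10767)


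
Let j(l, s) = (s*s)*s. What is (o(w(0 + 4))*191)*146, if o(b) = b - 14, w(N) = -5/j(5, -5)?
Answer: -9732214/25 ≈ -3.8929e+5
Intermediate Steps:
j(l, s) = s³ (j(l, s) = s²*s = s³)
w(N) = 1/25 (w(N) = -5/((-5)³) = -5/(-125) = -5*(-1/125) = 1/25)
o(b) = -14 + b
(o(w(0 + 4))*191)*146 = ((-14 + 1/25)*191)*146 = -349/25*191*146 = -66659/25*146 = -9732214/25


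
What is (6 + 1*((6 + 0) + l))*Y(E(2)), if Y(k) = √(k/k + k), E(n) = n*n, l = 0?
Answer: 12*√5 ≈ 26.833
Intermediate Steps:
E(n) = n²
Y(k) = √(1 + k)
(6 + 1*((6 + 0) + l))*Y(E(2)) = (6 + 1*((6 + 0) + 0))*√(1 + 2²) = (6 + 1*(6 + 0))*√(1 + 4) = (6 + 1*6)*√5 = (6 + 6)*√5 = 12*√5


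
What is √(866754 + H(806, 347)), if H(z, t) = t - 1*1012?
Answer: √866089 ≈ 930.64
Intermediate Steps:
H(z, t) = -1012 + t (H(z, t) = t - 1012 = -1012 + t)
√(866754 + H(806, 347)) = √(866754 + (-1012 + 347)) = √(866754 - 665) = √866089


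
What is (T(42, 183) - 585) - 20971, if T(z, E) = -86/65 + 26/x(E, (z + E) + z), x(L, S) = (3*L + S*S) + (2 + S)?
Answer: -101038201492/4686955 ≈ -21557.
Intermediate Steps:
x(L, S) = 2 + S + S² + 3*L (x(L, S) = (3*L + S²) + (2 + S) = (S² + 3*L) + (2 + S) = 2 + S + S² + 3*L)
T(z, E) = -86/65 + 26/(2 + (E + 2*z)² + 2*z + 4*E) (T(z, E) = -86/65 + 26/(2 + ((z + E) + z) + ((z + E) + z)² + 3*E) = -86*1/65 + 26/(2 + ((E + z) + z) + ((E + z) + z)² + 3*E) = -86/65 + 26/(2 + (E + 2*z) + (E + 2*z)² + 3*E) = -86/65 + 26/(2 + (E + 2*z)² + 2*z + 4*E))
(T(42, 183) - 585) - 20971 = (2*(759 - 172*183 - 86*42 - 43*(183 + 2*42)²)/(65*(2 + (183 + 2*42)² + 2*42 + 4*183)) - 585) - 20971 = (2*(759 - 31476 - 3612 - 43*(183 + 84)²)/(65*(2 + (183 + 84)² + 84 + 732)) - 585) - 20971 = (2*(759 - 31476 - 3612 - 43*267²)/(65*(2 + 267² + 84 + 732)) - 585) - 20971 = (2*(759 - 31476 - 3612 - 43*71289)/(65*(2 + 71289 + 84 + 732)) - 585) - 20971 = ((2/65)*(759 - 31476 - 3612 - 3065427)/72107 - 585) - 20971 = ((2/65)*(1/72107)*(-3099756) - 585) - 20971 = (-6199512/4686955 - 585) - 20971 = -2748068187/4686955 - 20971 = -101038201492/4686955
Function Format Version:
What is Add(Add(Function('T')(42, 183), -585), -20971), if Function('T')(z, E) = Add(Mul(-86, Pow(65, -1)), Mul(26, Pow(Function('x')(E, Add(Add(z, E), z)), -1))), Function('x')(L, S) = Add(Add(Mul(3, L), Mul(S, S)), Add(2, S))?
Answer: Rational(-101038201492, 4686955) ≈ -21557.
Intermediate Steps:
Function('x')(L, S) = Add(2, S, Pow(S, 2), Mul(3, L)) (Function('x')(L, S) = Add(Add(Mul(3, L), Pow(S, 2)), Add(2, S)) = Add(Add(Pow(S, 2), Mul(3, L)), Add(2, S)) = Add(2, S, Pow(S, 2), Mul(3, L)))
Function('T')(z, E) = Add(Rational(-86, 65), Mul(26, Pow(Add(2, Pow(Add(E, Mul(2, z)), 2), Mul(2, z), Mul(4, E)), -1))) (Function('T')(z, E) = Add(Mul(-86, Pow(65, -1)), Mul(26, Pow(Add(2, Add(Add(z, E), z), Pow(Add(Add(z, E), z), 2), Mul(3, E)), -1))) = Add(Mul(-86, Rational(1, 65)), Mul(26, Pow(Add(2, Add(Add(E, z), z), Pow(Add(Add(E, z), z), 2), Mul(3, E)), -1))) = Add(Rational(-86, 65), Mul(26, Pow(Add(2, Add(E, Mul(2, z)), Pow(Add(E, Mul(2, z)), 2), Mul(3, E)), -1))) = Add(Rational(-86, 65), Mul(26, Pow(Add(2, Pow(Add(E, Mul(2, z)), 2), Mul(2, z), Mul(4, E)), -1))))
Add(Add(Function('T')(42, 183), -585), -20971) = Add(Add(Mul(Rational(2, 65), Pow(Add(2, Pow(Add(183, Mul(2, 42)), 2), Mul(2, 42), Mul(4, 183)), -1), Add(759, Mul(-172, 183), Mul(-86, 42), Mul(-43, Pow(Add(183, Mul(2, 42)), 2)))), -585), -20971) = Add(Add(Mul(Rational(2, 65), Pow(Add(2, Pow(Add(183, 84), 2), 84, 732), -1), Add(759, -31476, -3612, Mul(-43, Pow(Add(183, 84), 2)))), -585), -20971) = Add(Add(Mul(Rational(2, 65), Pow(Add(2, Pow(267, 2), 84, 732), -1), Add(759, -31476, -3612, Mul(-43, Pow(267, 2)))), -585), -20971) = Add(Add(Mul(Rational(2, 65), Pow(Add(2, 71289, 84, 732), -1), Add(759, -31476, -3612, Mul(-43, 71289))), -585), -20971) = Add(Add(Mul(Rational(2, 65), Pow(72107, -1), Add(759, -31476, -3612, -3065427)), -585), -20971) = Add(Add(Mul(Rational(2, 65), Rational(1, 72107), -3099756), -585), -20971) = Add(Add(Rational(-6199512, 4686955), -585), -20971) = Add(Rational(-2748068187, 4686955), -20971) = Rational(-101038201492, 4686955)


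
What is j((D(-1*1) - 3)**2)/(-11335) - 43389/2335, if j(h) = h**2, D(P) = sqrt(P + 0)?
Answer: -98375939/5293445 + 96*I/11335 ≈ -18.584 + 0.0084693*I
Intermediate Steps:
D(P) = sqrt(P)
j((D(-1*1) - 3)**2)/(-11335) - 43389/2335 = ((sqrt(-1*1) - 3)**2)**2/(-11335) - 43389/2335 = ((sqrt(-1) - 3)**2)**2*(-1/11335) - 43389*1/2335 = ((I - 3)**2)**2*(-1/11335) - 43389/2335 = ((-3 + I)**2)**2*(-1/11335) - 43389/2335 = (-3 + I)**4*(-1/11335) - 43389/2335 = -(-3 + I)**4/11335 - 43389/2335 = -43389/2335 - (-3 + I)**4/11335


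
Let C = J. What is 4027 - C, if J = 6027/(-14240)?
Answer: 57350507/14240 ≈ 4027.4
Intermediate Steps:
J = -6027/14240 (J = 6027*(-1/14240) = -6027/14240 ≈ -0.42324)
C = -6027/14240 ≈ -0.42324
4027 - C = 4027 - 1*(-6027/14240) = 4027 + 6027/14240 = 57350507/14240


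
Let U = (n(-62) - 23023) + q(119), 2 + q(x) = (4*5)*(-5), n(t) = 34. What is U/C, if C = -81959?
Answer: 23091/81959 ≈ 0.28174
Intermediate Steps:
q(x) = -102 (q(x) = -2 + (4*5)*(-5) = -2 + 20*(-5) = -2 - 100 = -102)
U = -23091 (U = (34 - 23023) - 102 = -22989 - 102 = -23091)
U/C = -23091/(-81959) = -23091*(-1/81959) = 23091/81959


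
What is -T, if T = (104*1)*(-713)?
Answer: 74152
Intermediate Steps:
T = -74152 (T = 104*(-713) = -74152)
-T = -1*(-74152) = 74152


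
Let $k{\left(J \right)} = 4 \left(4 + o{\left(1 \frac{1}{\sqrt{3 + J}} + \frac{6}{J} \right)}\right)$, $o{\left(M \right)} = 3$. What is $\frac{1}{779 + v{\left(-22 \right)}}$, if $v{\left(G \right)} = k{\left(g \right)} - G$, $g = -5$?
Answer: $\frac{1}{829} \approx 0.0012063$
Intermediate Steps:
$k{\left(J \right)} = 28$ ($k{\left(J \right)} = 4 \left(4 + 3\right) = 4 \cdot 7 = 28$)
$v{\left(G \right)} = 28 - G$
$\frac{1}{779 + v{\left(-22 \right)}} = \frac{1}{779 + \left(28 - -22\right)} = \frac{1}{779 + \left(28 + 22\right)} = \frac{1}{779 + 50} = \frac{1}{829}$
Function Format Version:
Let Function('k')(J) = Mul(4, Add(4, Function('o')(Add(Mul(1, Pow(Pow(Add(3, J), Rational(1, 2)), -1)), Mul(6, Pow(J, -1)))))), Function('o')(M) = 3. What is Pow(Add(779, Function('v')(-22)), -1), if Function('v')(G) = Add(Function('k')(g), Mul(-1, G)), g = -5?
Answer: Rational(1, 829) ≈ 0.0012063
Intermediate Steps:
Function('k')(J) = 28 (Function('k')(J) = Mul(4, Add(4, 3)) = Mul(4, 7) = 28)
Function('v')(G) = Add(28, Mul(-1, G))
Pow(Add(779, Function('v')(-22)), -1) = Pow(Add(779, Add(28, Mul(-1, -22))), -1) = Pow(Add(779, Add(28, 22)), -1) = Pow(Add(779, 50), -1) = Pow(829, -1) = Rational(1, 829)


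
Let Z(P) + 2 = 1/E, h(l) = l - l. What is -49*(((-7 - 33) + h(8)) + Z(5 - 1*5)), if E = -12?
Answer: 24745/12 ≈ 2062.1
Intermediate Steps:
h(l) = 0
Z(P) = -25/12 (Z(P) = -2 + 1/(-12) = -2 - 1/12 = -25/12)
-49*(((-7 - 33) + h(8)) + Z(5 - 1*5)) = -49*(((-7 - 33) + 0) - 25/12) = -49*((-40 + 0) - 25/12) = -49*(-40 - 25/12) = -49*(-505/12) = 24745/12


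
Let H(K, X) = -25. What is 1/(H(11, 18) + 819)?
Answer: 1/794 ≈ 0.0012594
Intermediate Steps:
1/(H(11, 18) + 819) = 1/(-25 + 819) = 1/794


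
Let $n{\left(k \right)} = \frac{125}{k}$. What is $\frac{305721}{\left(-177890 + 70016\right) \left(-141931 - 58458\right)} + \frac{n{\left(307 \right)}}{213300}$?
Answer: $\frac{3884043451}{241971393553596} \approx 1.6052 \cdot 10^{-5}$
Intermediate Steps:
$\frac{305721}{\left(-177890 + 70016\right) \left(-141931 - 58458\right)} + \frac{n{\left(307 \right)}}{213300} = \frac{305721}{\left(-177890 + 70016\right) \left(-141931 - 58458\right)} + \frac{125 \cdot \frac{1}{307}}{213300} = \frac{305721}{\left(-107874\right) \left(-200389\right)} + 125 \cdot \frac{1}{307} \cdot \frac{1}{213300} = \frac{305721}{21616762986} + \frac{125}{307} \cdot \frac{1}{213300} = 305721 \cdot \frac{1}{21616762986} + \frac{5}{2619324} = \frac{2613}{184758658} + \frac{5}{2619324} = \frac{3884043451}{241971393553596}$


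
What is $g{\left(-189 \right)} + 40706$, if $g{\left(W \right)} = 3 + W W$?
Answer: $76430$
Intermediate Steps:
$g{\left(W \right)} = 3 + W^{2}$
$g{\left(-189 \right)} + 40706 = \left(3 + \left(-189\right)^{2}\right) + 40706 = \left(3 + 35721\right) + 40706 = 35724 + 40706 = 76430$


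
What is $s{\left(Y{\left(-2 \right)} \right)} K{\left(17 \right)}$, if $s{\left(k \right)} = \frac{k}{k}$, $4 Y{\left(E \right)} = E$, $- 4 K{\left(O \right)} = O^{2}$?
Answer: $- \frac{289}{4} \approx -72.25$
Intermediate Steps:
$K{\left(O \right)} = - \frac{O^{2}}{4}$
$Y{\left(E \right)} = \frac{E}{4}$
$s{\left(k \right)} = 1$
$s{\left(Y{\left(-2 \right)} \right)} K{\left(17 \right)} = 1 \left(- \frac{17^{2}}{4}\right) = 1 \left(\left(- \frac{1}{4}\right) 289\right) = 1 \left(- \frac{289}{4}\right) = - \frac{289}{4}$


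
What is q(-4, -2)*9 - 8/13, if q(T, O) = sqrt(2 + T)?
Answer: -8/13 + 9*I*sqrt(2) ≈ -0.61539 + 12.728*I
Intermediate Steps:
q(-4, -2)*9 - 8/13 = sqrt(2 - 4)*9 - 8/13 = sqrt(-2)*9 - 8*1/13 = (I*sqrt(2))*9 - 8/13 = 9*I*sqrt(2) - 8/13 = -8/13 + 9*I*sqrt(2)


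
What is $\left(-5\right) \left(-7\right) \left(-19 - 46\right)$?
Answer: $-2275$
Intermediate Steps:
$\left(-5\right) \left(-7\right) \left(-19 - 46\right) = 35 \left(-65\right) = -2275$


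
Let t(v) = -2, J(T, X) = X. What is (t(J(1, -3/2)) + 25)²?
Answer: 529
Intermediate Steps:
(t(J(1, -3/2)) + 25)² = (-2 + 25)² = 23² = 529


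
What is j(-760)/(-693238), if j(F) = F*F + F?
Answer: -288420/346619 ≈ -0.83210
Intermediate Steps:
j(F) = F + F² (j(F) = F² + F = F + F²)
j(-760)/(-693238) = -760*(1 - 760)/(-693238) = -760*(-759)*(-1/693238) = 576840*(-1/693238) = -288420/346619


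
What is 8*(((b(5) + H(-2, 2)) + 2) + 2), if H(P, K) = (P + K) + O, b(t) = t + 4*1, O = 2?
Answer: 120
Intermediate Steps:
b(t) = 4 + t (b(t) = t + 4 = 4 + t)
H(P, K) = 2 + K + P (H(P, K) = (P + K) + 2 = (K + P) + 2 = 2 + K + P)
8*(((b(5) + H(-2, 2)) + 2) + 2) = 8*((((4 + 5) + (2 + 2 - 2)) + 2) + 2) = 8*(((9 + 2) + 2) + 2) = 8*((11 + 2) + 2) = 8*(13 + 2) = 8*15 = 120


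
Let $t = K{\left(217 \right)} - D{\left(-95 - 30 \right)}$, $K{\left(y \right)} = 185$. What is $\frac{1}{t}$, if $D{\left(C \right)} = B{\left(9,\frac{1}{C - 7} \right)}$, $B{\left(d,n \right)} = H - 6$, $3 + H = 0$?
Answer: $\frac{1}{194} \approx 0.0051546$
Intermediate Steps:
$H = -3$ ($H = -3 + 0 = -3$)
$B{\left(d,n \right)} = -9$ ($B{\left(d,n \right)} = -3 - 6 = -9$)
$D{\left(C \right)} = -9$
$t = 194$ ($t = 185 - -9 = 185 + 9 = 194$)
$\frac{1}{t} = \frac{1}{194}$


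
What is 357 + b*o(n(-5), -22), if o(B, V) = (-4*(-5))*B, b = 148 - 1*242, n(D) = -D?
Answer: -9043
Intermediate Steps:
b = -94 (b = 148 - 242 = -94)
o(B, V) = 20*B
357 + b*o(n(-5), -22) = 357 - 1880*(-1*(-5)) = 357 - 1880*5 = 357 - 94*100 = 357 - 9400 = -9043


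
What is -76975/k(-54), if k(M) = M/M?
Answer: -76975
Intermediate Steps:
k(M) = 1
-76975/k(-54) = -76975/1 = -76975*1 = -76975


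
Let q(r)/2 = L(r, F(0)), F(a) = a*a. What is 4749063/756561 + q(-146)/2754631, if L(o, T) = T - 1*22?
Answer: 396420693093/63152920727 ≈ 6.2772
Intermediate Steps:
F(a) = a**2
L(o, T) = -22 + T (L(o, T) = T - 22 = -22 + T)
q(r) = -44 (q(r) = 2*(-22 + 0**2) = 2*(-22 + 0) = 2*(-22) = -44)
4749063/756561 + q(-146)/2754631 = 4749063/756561 - 44/2754631 = 4749063*(1/756561) - 44*1/2754631 = 1583021/252187 - 4/250421 = 396420693093/63152920727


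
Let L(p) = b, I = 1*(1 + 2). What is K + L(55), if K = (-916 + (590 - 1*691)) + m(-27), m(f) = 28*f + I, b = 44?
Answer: -1726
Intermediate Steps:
I = 3 (I = 1*3 = 3)
L(p) = 44
m(f) = 3 + 28*f (m(f) = 28*f + 3 = 3 + 28*f)
K = -1770 (K = (-916 + (590 - 1*691)) + (3 + 28*(-27)) = (-916 + (590 - 691)) + (3 - 756) = (-916 - 101) - 753 = -1017 - 753 = -1770)
K + L(55) = -1770 + 44 = -1726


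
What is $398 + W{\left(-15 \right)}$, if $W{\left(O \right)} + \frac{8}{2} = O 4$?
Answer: $334$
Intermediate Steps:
$W{\left(O \right)} = -4 + 4 O$ ($W{\left(O \right)} = -4 + O 4 = -4 + 4 O$)
$398 + W{\left(-15 \right)} = 398 + \left(-4 + 4 \left(-15\right)\right) = 398 - 64 = 334$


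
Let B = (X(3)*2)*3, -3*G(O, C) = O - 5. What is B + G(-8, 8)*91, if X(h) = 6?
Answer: 1291/3 ≈ 430.33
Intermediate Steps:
G(O, C) = 5/3 - O/3 (G(O, C) = -(O - 5)/3 = -(-5 + O)/3 = 5/3 - O/3)
B = 36 (B = (6*2)*3 = 12*3 = 36)
B + G(-8, 8)*91 = 36 + (5/3 - ⅓*(-8))*91 = 36 + (5/3 + 8/3)*91 = 36 + (13/3)*91 = 36 + 1183/3 = 1291/3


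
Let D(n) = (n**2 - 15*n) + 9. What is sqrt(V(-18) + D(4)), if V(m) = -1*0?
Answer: I*sqrt(35) ≈ 5.9161*I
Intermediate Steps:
V(m) = 0
D(n) = 9 + n**2 - 15*n
sqrt(V(-18) + D(4)) = sqrt(0 + (9 + 4**2 - 15*4)) = sqrt(0 + (9 + 16 - 60)) = sqrt(0 - 35) = sqrt(-35) = I*sqrt(35)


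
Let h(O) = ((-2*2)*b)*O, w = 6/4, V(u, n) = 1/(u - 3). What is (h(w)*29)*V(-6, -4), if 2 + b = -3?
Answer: -290/3 ≈ -96.667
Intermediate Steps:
b = -5 (b = -2 - 3 = -5)
V(u, n) = 1/(-3 + u)
w = 3/2 (w = 6*(¼) = 3/2 ≈ 1.5000)
h(O) = 20*O (h(O) = (-2*2*(-5))*O = (-4*(-5))*O = 20*O)
(h(w)*29)*V(-6, -4) = ((20*(3/2))*29)/(-3 - 6) = (30*29)/(-9) = 870*(-⅑) = -290/3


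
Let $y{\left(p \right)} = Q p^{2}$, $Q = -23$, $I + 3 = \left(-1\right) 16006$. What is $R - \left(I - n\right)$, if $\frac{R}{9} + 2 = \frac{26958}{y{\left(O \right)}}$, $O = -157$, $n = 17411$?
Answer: $\frac{18936253032}{566927} \approx 33402.0$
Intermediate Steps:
$I = -16009$ ($I = -3 - 16006 = -16009$)
$y{\left(p \right)} = - 23 p^{2}$
$R = - \frac{10447308}{566927}$ ($R = -18 + 9 \frac{26958}{\left(-23\right) \left(-157\right)^{2}} = -18 + 9 \frac{26958}{\left(-23\right) 24649} = -18 + 9 \frac{26958}{-566927} = -18 + 9 \cdot 26958 \left(- \frac{1}{566927}\right) = -18 + 9 \left(- \frac{26958}{566927}\right) = -18 - \frac{242622}{566927} = - \frac{10447308}{566927} \approx -18.428$)
$R - \left(I - n\right) = - \frac{10447308}{566927} - \left(-16009 - 17411\right) = - \frac{10447308}{566927} - -33420 = - \frac{10447308}{566927} + 33420 = \frac{18936253032}{566927}$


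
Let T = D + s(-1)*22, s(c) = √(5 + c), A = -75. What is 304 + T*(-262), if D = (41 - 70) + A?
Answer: 16024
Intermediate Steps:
D = -104 (D = (41 - 70) - 75 = -29 - 75 = -104)
T = -60 (T = -104 + √(5 - 1)*22 = -104 + √4*22 = -104 + 2*22 = -104 + 44 = -60)
304 + T*(-262) = 304 - 60*(-262) = 304 + 15720 = 16024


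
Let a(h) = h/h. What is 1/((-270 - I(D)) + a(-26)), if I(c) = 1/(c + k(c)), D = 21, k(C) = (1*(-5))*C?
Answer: -84/22595 ≈ -0.0037176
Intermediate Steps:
a(h) = 1
k(C) = -5*C
I(c) = -1/(4*c) (I(c) = 1/(c - 5*c) = 1/(-4*c) = -1/(4*c))
1/((-270 - I(D)) + a(-26)) = 1/((-270 - (-1)/(4*21)) + 1) = 1/((-270 - 1*(-1/84)) + 1) = 1/((-270 + 1/84) + 1) = 1/(-22679/84 + 1) = 1/(-22595/84) = -84/22595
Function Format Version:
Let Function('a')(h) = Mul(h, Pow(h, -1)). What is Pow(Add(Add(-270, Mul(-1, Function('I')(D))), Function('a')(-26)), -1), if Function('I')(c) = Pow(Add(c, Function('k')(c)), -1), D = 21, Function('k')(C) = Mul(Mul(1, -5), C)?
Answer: Rational(-84, 22595) ≈ -0.0037176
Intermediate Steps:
Function('a')(h) = 1
Function('k')(C) = Mul(-5, C)
Function('I')(c) = Mul(Rational(-1, 4), Pow(c, -1)) (Function('I')(c) = Pow(Add(c, Mul(-5, c)), -1) = Pow(Mul(-4, c), -1) = Mul(Rational(-1, 4), Pow(c, -1)))
Pow(Add(Add(-270, Mul(-1, Function('I')(D))), Function('a')(-26)), -1) = Pow(Add(Add(-270, Mul(-1, Mul(Rational(-1, 4), Pow(21, -1)))), 1), -1) = Pow(Add(Add(-270, Mul(-1, Mul(Rational(-1, 4), Rational(1, 21)))), 1), -1) = Pow(Add(Add(-270, Mul(-1, Rational(-1, 84))), 1), -1) = Pow(Add(Add(-270, Rational(1, 84)), 1), -1) = Pow(Add(Rational(-22679, 84), 1), -1) = Pow(Rational(-22595, 84), -1) = Rational(-84, 22595)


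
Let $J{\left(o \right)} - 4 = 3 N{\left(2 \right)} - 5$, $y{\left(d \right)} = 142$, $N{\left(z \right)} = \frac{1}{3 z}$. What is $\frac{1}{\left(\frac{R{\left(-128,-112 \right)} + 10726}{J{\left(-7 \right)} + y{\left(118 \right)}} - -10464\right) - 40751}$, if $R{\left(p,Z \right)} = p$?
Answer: $- \frac{283}{8550025} \approx -3.3099 \cdot 10^{-5}$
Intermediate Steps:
$N{\left(z \right)} = \frac{1}{3 z}$
$J{\left(o \right)} = - \frac{1}{2}$ ($J{\left(o \right)} = 4 - \left(5 - 3 \frac{1}{3 \cdot 2}\right) = 4 - \left(5 - 3 \cdot \frac{1}{3} \cdot \frac{1}{2}\right) = 4 + \left(3 \cdot \frac{1}{6} - 5\right) = 4 + \left(\frac{1}{2} - 5\right) = 4 - \frac{9}{2} = - \frac{1}{2}$)
$\frac{1}{\left(\frac{R{\left(-128,-112 \right)} + 10726}{J{\left(-7 \right)} + y{\left(118 \right)}} - -10464\right) - 40751} = \frac{1}{\left(\frac{-128 + 10726}{- \frac{1}{2} + 142} - -10464\right) - 40751} = \frac{1}{\left(\frac{10598}{\frac{283}{2}} + 10464\right) - 40751} = \frac{1}{\left(10598 \cdot \frac{2}{283} + 10464\right) - 40751} = \frac{1}{\left(\frac{21196}{283} + 10464\right) - 40751} = \frac{1}{\frac{2982508}{283} - 40751} = \frac{1}{- \frac{8550025}{283}} = - \frac{283}{8550025}$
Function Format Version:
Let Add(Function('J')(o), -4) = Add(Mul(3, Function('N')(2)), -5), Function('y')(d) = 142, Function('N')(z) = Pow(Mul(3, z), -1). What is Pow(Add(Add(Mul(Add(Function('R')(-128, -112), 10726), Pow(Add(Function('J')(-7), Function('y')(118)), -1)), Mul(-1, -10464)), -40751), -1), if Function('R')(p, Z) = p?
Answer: Rational(-283, 8550025) ≈ -3.3099e-5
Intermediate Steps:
Function('N')(z) = Mul(Rational(1, 3), Pow(z, -1))
Function('J')(o) = Rational(-1, 2) (Function('J')(o) = Add(4, Add(Mul(3, Mul(Rational(1, 3), Pow(2, -1))), -5)) = Add(4, Add(Mul(3, Mul(Rational(1, 3), Rational(1, 2))), -5)) = Add(4, Add(Mul(3, Rational(1, 6)), -5)) = Add(4, Add(Rational(1, 2), -5)) = Add(4, Rational(-9, 2)) = Rational(-1, 2))
Pow(Add(Add(Mul(Add(Function('R')(-128, -112), 10726), Pow(Add(Function('J')(-7), Function('y')(118)), -1)), Mul(-1, -10464)), -40751), -1) = Pow(Add(Add(Mul(Add(-128, 10726), Pow(Add(Rational(-1, 2), 142), -1)), Mul(-1, -10464)), -40751), -1) = Pow(Add(Add(Mul(10598, Pow(Rational(283, 2), -1)), 10464), -40751), -1) = Pow(Add(Add(Mul(10598, Rational(2, 283)), 10464), -40751), -1) = Pow(Add(Add(Rational(21196, 283), 10464), -40751), -1) = Pow(Add(Rational(2982508, 283), -40751), -1) = Pow(Rational(-8550025, 283), -1) = Rational(-283, 8550025)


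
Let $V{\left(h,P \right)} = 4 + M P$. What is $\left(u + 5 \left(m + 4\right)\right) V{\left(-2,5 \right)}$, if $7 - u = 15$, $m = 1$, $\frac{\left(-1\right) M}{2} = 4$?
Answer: $-612$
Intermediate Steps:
$M = -8$ ($M = \left(-2\right) 4 = -8$)
$V{\left(h,P \right)} = 4 - 8 P$
$u = -8$ ($u = 7 - 15 = -8$)
$\left(u + 5 \left(m + 4\right)\right) V{\left(-2,5 \right)} = \left(-8 + 5 \left(1 + 4\right)\right) \left(4 - 40\right) = \left(-8 + 5 \cdot 5\right) \left(4 - 40\right) = \left(-8 + 25\right) \left(-36\right) = 17 \left(-36\right) = -612$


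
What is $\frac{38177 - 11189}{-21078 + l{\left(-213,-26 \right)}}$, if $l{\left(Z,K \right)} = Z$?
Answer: $- \frac{8996}{7097} \approx -1.2676$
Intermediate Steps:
$\frac{38177 - 11189}{-21078 + l{\left(-213,-26 \right)}} = \frac{38177 - 11189}{-21078 - 213} = \frac{26988}{-21291} = 26988 \left(- \frac{1}{21291}\right) = - \frac{8996}{7097}$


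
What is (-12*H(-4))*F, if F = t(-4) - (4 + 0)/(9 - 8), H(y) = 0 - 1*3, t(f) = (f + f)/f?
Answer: -72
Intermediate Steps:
t(f) = 2 (t(f) = (2*f)/f = 2)
H(y) = -3 (H(y) = 0 - 3 = -3)
F = -2 (F = 2 - (4 + 0)/(9 - 8) = 2 - 4/1 = 2 - 4 = -2)
(-12*H(-4))*F = -12*(-3)*(-2) = 36*(-2) = -72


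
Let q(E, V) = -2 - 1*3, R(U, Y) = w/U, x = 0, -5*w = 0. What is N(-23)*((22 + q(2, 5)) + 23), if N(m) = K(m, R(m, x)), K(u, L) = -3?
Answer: -120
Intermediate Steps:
w = 0 (w = -⅕*0 = 0)
R(U, Y) = 0 (R(U, Y) = 0/U = 0)
N(m) = -3
q(E, V) = -5 (q(E, V) = -2 - 3 = -5)
N(-23)*((22 + q(2, 5)) + 23) = -3*((22 - 5) + 23) = -3*(17 + 23) = -3*40 = -120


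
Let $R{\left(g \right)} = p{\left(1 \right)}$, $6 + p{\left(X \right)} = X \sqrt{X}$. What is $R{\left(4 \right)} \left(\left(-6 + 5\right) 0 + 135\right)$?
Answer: $-675$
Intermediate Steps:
$p{\left(X \right)} = -6 + X^{\frac{3}{2}}$ ($p{\left(X \right)} = -6 + X \sqrt{X} = -6 + X^{\frac{3}{2}}$)
$R{\left(g \right)} = -5$ ($R{\left(g \right)} = -6 + 1^{\frac{3}{2}} = -6 + 1 = -5$)
$R{\left(4 \right)} \left(\left(-6 + 5\right) 0 + 135\right) = - 5 \left(\left(-6 + 5\right) 0 + 135\right) = - 5 \left(\left(-1\right) 0 + 135\right) = - 5 \left(0 + 135\right) = \left(-5\right) 135 = -675$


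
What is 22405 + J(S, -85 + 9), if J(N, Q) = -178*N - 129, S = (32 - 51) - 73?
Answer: 38652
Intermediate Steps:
S = -92 (S = -19 - 73 = -92)
J(N, Q) = -129 - 178*N
22405 + J(S, -85 + 9) = 22405 + (-129 - 178*(-92)) = 22405 + (-129 + 16376) = 22405 + 16247 = 38652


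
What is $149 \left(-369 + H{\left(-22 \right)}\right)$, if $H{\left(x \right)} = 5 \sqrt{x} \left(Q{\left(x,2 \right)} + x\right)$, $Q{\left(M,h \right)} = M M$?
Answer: $-54981 + 344190 i \sqrt{22} \approx -54981.0 + 1.6144 \cdot 10^{6} i$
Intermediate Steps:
$Q{\left(M,h \right)} = M^{2}$
$H{\left(x \right)} = 5 \sqrt{x} \left(x + x^{2}\right)$ ($H{\left(x \right)} = 5 \sqrt{x} \left(x^{2} + x\right) = 5 \sqrt{x} \left(x + x^{2}\right)$)
$149 \left(-369 + H{\left(-22 \right)}\right) = 149 \left(-369 + 5 \left(-22\right)^{\frac{3}{2}} \left(1 - 22\right)\right) = 149 \left(-369 + 5 \left(- 22 i \sqrt{22}\right) \left(-21\right)\right) = 149 \left(-369 + 2310 i \sqrt{22}\right) = -54981 + 344190 i \sqrt{22}$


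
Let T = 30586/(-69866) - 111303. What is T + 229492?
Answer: 4128681044/34933 ≈ 1.1819e+5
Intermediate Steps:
T = -3888162992/34933 (T = 30586*(-1/69866) - 111303 = -15293/34933 - 111303 = -3888162992/34933 ≈ -1.1130e+5)
T + 229492 = -3888162992/34933 + 229492 = 4128681044/34933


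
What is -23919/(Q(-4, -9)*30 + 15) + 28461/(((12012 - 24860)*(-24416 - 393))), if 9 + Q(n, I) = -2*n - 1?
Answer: 2541362540051/4781190480 ≈ 531.53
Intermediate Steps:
Q(n, I) = -10 - 2*n (Q(n, I) = -9 + (-2*n - 1) = -9 + (-1 - 2*n) = -10 - 2*n)
-23919/(Q(-4, -9)*30 + 15) + 28461/(((12012 - 24860)*(-24416 - 393))) = -23919/((-10 - 2*(-4))*30 + 15) + 28461/(((12012 - 24860)*(-24416 - 393))) = -23919/((-10 + 8)*30 + 15) + 28461/((-12848*(-24809))) = -23919/(-2*30 + 15) + 28461/318746032 = -23919/(-60 + 15) + 28461*(1/318746032) = -23919/(-45) + 28461/318746032 = -23919*(-1/45) + 28461/318746032 = 7973/15 + 28461/318746032 = 2541362540051/4781190480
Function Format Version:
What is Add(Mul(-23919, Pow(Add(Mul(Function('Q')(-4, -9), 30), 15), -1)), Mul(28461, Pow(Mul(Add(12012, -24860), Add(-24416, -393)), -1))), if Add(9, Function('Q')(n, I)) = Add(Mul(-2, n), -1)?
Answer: Rational(2541362540051, 4781190480) ≈ 531.53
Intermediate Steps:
Function('Q')(n, I) = Add(-10, Mul(-2, n)) (Function('Q')(n, I) = Add(-9, Add(Mul(-2, n), -1)) = Add(-9, Add(-1, Mul(-2, n))) = Add(-10, Mul(-2, n)))
Add(Mul(-23919, Pow(Add(Mul(Function('Q')(-4, -9), 30), 15), -1)), Mul(28461, Pow(Mul(Add(12012, -24860), Add(-24416, -393)), -1))) = Add(Mul(-23919, Pow(Add(Mul(Add(-10, Mul(-2, -4)), 30), 15), -1)), Mul(28461, Pow(Mul(Add(12012, -24860), Add(-24416, -393)), -1))) = Add(Mul(-23919, Pow(Add(Mul(Add(-10, 8), 30), 15), -1)), Mul(28461, Pow(Mul(-12848, -24809), -1))) = Add(Mul(-23919, Pow(Add(Mul(-2, 30), 15), -1)), Mul(28461, Pow(318746032, -1))) = Add(Mul(-23919, Pow(Add(-60, 15), -1)), Mul(28461, Rational(1, 318746032))) = Add(Mul(-23919, Pow(-45, -1)), Rational(28461, 318746032)) = Add(Mul(-23919, Rational(-1, 45)), Rational(28461, 318746032)) = Add(Rational(7973, 15), Rational(28461, 318746032)) = Rational(2541362540051, 4781190480)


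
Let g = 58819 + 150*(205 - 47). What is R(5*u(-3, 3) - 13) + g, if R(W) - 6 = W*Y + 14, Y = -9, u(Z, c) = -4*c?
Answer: 83196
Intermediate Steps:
R(W) = 20 - 9*W (R(W) = 6 + (W*(-9) + 14) = 6 + (-9*W + 14) = 6 + (14 - 9*W) = 20 - 9*W)
g = 82519 (g = 58819 + 150*158 = 58819 + 23700 = 82519)
R(5*u(-3, 3) - 13) + g = (20 - 9*(5*(-4*3) - 13)) + 82519 = (20 - 9*(5*(-12) - 13)) + 82519 = (20 - 9*(-60 - 13)) + 82519 = (20 - 9*(-73)) + 82519 = (20 + 657) + 82519 = 677 + 82519 = 83196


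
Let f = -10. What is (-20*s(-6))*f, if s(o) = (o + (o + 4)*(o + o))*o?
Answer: -21600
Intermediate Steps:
s(o) = o*(o + 2*o*(4 + o)) (s(o) = (o + (4 + o)*(2*o))*o = (o + 2*o*(4 + o))*o = o*(o + 2*o*(4 + o)))
(-20*s(-6))*f = -20*(-6)²*(9 + 2*(-6))*(-10) = -720*(9 - 12)*(-10) = -720*(-3)*(-10) = -20*(-108)*(-10) = 2160*(-10) = -21600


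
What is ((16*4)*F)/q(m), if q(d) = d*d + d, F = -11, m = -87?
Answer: -352/3741 ≈ -0.094092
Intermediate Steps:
q(d) = d + d**2 (q(d) = d**2 + d = d + d**2)
((16*4)*F)/q(m) = ((16*4)*(-11))/((-87*(1 - 87))) = (64*(-11))/((-87*(-86))) = -704/7482 = -704*1/7482 = -352/3741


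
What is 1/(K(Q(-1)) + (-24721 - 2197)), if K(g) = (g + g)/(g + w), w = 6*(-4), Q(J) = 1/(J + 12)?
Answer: -263/7079436 ≈ -3.7150e-5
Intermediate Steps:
Q(J) = 1/(12 + J)
w = -24
K(g) = 2*g/(-24 + g) (K(g) = (g + g)/(g - 24) = (2*g)/(-24 + g) = 2*g/(-24 + g))
1/(K(Q(-1)) + (-24721 - 2197)) = 1/(2/((12 - 1)*(-24 + 1/(12 - 1))) + (-24721 - 2197)) = 1/(2/(11*(-24 + 1/11)) - 26918) = 1/(2*(1/11)/(-24 + 1/11) - 26918) = 1/(2*(1/11)/(-263/11) - 26918) = 1/(2*(1/11)*(-11/263) - 26918) = 1/(-2/263 - 26918) = 1/(-7079436/263) = -263/7079436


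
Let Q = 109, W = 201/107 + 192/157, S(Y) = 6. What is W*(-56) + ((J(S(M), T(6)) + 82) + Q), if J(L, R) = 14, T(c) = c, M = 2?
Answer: 526139/16799 ≈ 31.320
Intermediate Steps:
W = 52101/16799 (W = 201*(1/107) + 192*(1/157) = 201/107 + 192/157 = 52101/16799 ≈ 3.1014)
W*(-56) + ((J(S(M), T(6)) + 82) + Q) = (52101/16799)*(-56) + ((14 + 82) + 109) = -2917656/16799 + (96 + 109) = -2917656/16799 + 205 = 526139/16799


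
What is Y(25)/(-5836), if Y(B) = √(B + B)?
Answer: -5*√2/5836 ≈ -0.0012116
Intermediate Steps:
Y(B) = √2*√B (Y(B) = √(2*B) = √2*√B)
Y(25)/(-5836) = (√2*√25)/(-5836) = (√2*5)*(-1/5836) = (5*√2)*(-1/5836) = -5*√2/5836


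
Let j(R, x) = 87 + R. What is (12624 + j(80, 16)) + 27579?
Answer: 40370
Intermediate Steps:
(12624 + j(80, 16)) + 27579 = (12624 + (87 + 80)) + 27579 = (12624 + 167) + 27579 = 12791 + 27579 = 40370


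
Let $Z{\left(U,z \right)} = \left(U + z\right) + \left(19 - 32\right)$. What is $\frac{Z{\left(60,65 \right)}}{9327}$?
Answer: $\frac{112}{9327} \approx 0.012008$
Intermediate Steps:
$Z{\left(U,z \right)} = -13 + U + z$ ($Z{\left(U,z \right)} = \left(U + z\right) + \left(19 - 32\right) = \left(U + z\right) - 13 = -13 + U + z$)
$\frac{Z{\left(60,65 \right)}}{9327} = \frac{-13 + 60 + 65}{9327} = 112 \cdot \frac{1}{9327} = \frac{112}{9327}$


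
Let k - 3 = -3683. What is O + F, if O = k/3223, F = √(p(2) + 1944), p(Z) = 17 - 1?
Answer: -3680/3223 + 14*√10 ≈ 43.130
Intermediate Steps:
k = -3680 (k = 3 - 3683 = -3680)
p(Z) = 16
F = 14*√10 (F = √(16 + 1944) = √1960 = 14*√10 ≈ 44.272)
O = -3680/3223 ≈ -1.1418
O + F = -3680/3223 + 14*√10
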